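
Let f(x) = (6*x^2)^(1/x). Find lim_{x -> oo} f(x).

Base → ∞ and exponent → 0: an ∞^0 form.
Take logs: (1/x)·ln(6·x^2) = (ln 6 + 2·ln x)/x → 0.
So the limit is e^0 = 1.

1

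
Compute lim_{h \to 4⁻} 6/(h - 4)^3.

-∞

As h → 4⁻, (h - 4) → 0⁻, so (h - 4)^3 → 0⁻ and 6/(h - 4)^3 → -∞.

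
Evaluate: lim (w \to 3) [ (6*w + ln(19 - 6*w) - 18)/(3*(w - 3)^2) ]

-6

Direct substitution gives 0/0.
Apply L'Hôpital: lim (6 - 6/(19 - 6*w))/(6*w - 18), still 0/0.
After 2 applications of L'Hôpital's rule the quotient is (-36/(19 - 6*w)^2)/(6); substituting w = 3 gives -6.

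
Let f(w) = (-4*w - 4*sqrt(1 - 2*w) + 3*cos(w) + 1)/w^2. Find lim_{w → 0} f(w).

1/2

Substitution gives 0/0 (the numerator vanishes to order 2).
Expand each term to order w^2: the coefficient of w^2 in 3·cos(w) is -3/2 and in -4·√(1 - 2w) is 2.
Lower-order terms cancel with the polynomial part, so the numerator is (1/2)·w^2 + o(w^2), and the limit is (1/2)/(1) = 1/2.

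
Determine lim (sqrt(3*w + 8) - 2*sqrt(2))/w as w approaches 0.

Substitution gives 0/0. Multiply numerator and denominator by the conjugate √(8 + 3w) + √8.
The numerator becomes (8 + 3w) − 8 = 3w, so the expression simplifies to 3/(√(8 + 3w) + √8).
Letting w → 0 gives 3/(2√8) = 3*√(2)/8.

3*√(2)/8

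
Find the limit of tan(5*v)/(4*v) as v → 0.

5/4

Substitution gives 0/0.
Since tan(u)/u → 1 as u → 0, tan(5v)/(5v) → 1 and the limit is 5/4.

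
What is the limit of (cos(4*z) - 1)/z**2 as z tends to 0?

-8

Direct substitution gives 0/0.
Apply L'Hôpital: lim (-4*sin(4*z))/(2*z), still 0/0.
After 2 applications of L'Hôpital's rule the quotient is (-16*cos(4*z))/(2); substituting z = 0 gives -8.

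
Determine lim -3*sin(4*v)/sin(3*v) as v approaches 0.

Substitution gives 0/0.
Divide numerator and denominator by v: sin(4v)/v → 4 and sin(3v)/v → 3, so the limit is -3·4/3 = -4.

-4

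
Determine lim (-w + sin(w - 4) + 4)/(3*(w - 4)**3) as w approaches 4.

Direct substitution gives 0/0.
Apply L'Hôpital: lim (cos(w - 4) - 1)/(9*(w - 4)^2), still 0/0.
Apply L'Hôpital: lim (-sin(w - 4))/(18*w - 72), still 0/0.
After 3 applications of L'Hôpital's rule the quotient is (-cos(w - 4))/(18); substituting w = 4 gives -1/18.

-1/18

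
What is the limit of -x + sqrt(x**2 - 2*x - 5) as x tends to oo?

An ∞ − ∞ form. Rationalising with the conjugate, the difference becomes (-2x - 5) / (√(x^2 - 2*x - 5) + x).
For large x the denominator behaves like 2·x, so the quotient tends to -2/2 = -1.

-1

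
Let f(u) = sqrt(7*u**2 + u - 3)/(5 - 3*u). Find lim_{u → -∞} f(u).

For large |u|, √(7*u^2 + u - 3) ≈ √7·|u| and the denominator ≈ -3u.
Since u → −∞, |u| = −u, giving −√7/(-3) = √(7)/3.

√(7)/3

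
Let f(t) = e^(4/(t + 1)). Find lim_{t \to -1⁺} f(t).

∞

As t → -1⁺, 4/(t + 1) → +∞, so e^(4/(t + 1)) → ∞.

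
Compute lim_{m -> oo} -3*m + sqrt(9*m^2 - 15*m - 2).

This has the form ∞ − ∞. Multiply and divide by the conjugate √(9*m^2 - 15*m - 2) + 3m.
That gives (-15m - 2) / (√(9*m^2 - 15*m - 2) + 3m).
Divide numerator and denominator by m: the limit is -15/(2·3) = -5/2.

-5/2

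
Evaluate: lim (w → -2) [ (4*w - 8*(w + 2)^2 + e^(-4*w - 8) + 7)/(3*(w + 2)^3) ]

-32/9

Direct substitution gives 0/0.
Apply L'Hôpital: lim (-16*w - 4*e^(-4*w - 8) - 28)/(9*(w + 2)^2), still 0/0.
Apply L'Hôpital: lim (16*e^(-4*w - 8) - 16)/(18*w + 36), still 0/0.
After 3 applications of L'Hôpital's rule the quotient is (-64*e^(-4*w - 8))/(18); substituting w = -2 gives -32/9.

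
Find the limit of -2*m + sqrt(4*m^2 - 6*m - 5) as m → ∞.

-3/2

This has the form ∞ − ∞. Multiply and divide by the conjugate √(4*m^2 - 6*m - 5) + 2m.
That gives (-6m - 5) / (√(4*m^2 - 6*m - 5) + 2m).
Divide numerator and denominator by m: the limit is -6/(2·2) = -3/2.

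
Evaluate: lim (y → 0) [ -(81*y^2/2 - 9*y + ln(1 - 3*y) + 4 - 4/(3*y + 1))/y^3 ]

Substitution gives 0/0; apply L'Hôpital's rule 3 times.
After differentiating numerator and denominator 3 times the quotient is (648/(3*y + 1)^4 + 54/(3*y - 1)^3)/(-6); at y = 0 this is -99.

-99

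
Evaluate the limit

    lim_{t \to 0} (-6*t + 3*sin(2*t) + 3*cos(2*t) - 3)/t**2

-6

Substitution gives 0/0 (the numerator vanishes to order 2).
Expand each term to order t^2: the coefficient of t^2 in 3·cos(2t) is -6 and in 3·sin(2t) is 0.
Lower-order terms cancel with the polynomial part, so the numerator is (-6)·t^2 + o(t^2), and the limit is (-6)/(1) = -6.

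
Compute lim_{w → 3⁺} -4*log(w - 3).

As w → 3⁺, w - 3 → 0⁺ and ln(w - 3) → −∞.
Multiplying by -4 gives ∞.

∞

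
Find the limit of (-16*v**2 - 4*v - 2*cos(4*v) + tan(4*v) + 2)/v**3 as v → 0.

Substitution gives 0/0; apply L'Hôpital's rule 3 times.
After differentiating numerator and denominator 3 times the quotient is (-128*sin(4*v) + 384*tan(4*v)^4 + 512*tan(4*v)^2 + 128)/(6); at v = 0 this is 64/3.

64/3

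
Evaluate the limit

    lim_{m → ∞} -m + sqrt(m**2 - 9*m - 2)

An ∞ − ∞ form. Rationalising with the conjugate, the difference becomes (-9m - 2) / (√(m^2 - 9*m - 2) + m).
For large m the denominator behaves like 2·m, so the quotient tends to -9/2 = -9/2.

-9/2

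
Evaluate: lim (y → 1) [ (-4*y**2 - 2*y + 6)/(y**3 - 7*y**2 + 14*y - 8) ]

Direct substitution gives 0/0, so factor. Both numerator and denominator have (y - 1) as a factor.
After cancelling, the expression reduces to (-4*y - 6)/(y^2 - 6*y + 8).
Substituting y = 1 gives -10/3.

-10/3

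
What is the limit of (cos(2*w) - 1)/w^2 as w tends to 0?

Direct substitution gives 0/0.
Apply L'Hôpital: lim (-2*sin(2*w))/(2*w), still 0/0.
After 2 applications of L'Hôpital's rule the quotient is (-4*cos(2*w))/(2); substituting w = 0 gives -2.

-2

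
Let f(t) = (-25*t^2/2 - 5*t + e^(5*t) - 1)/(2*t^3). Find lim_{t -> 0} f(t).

Direct substitution gives 0/0.
Apply L'Hôpital: lim (-25*t + 5*e^(5*t) - 5)/(6*t^2), still 0/0.
Apply L'Hôpital: lim (25*e^(5*t) - 25)/(12*t), still 0/0.
After 3 applications of L'Hôpital's rule the quotient is (125*e^(5*t))/(12); substituting t = 0 gives 125/12.

125/12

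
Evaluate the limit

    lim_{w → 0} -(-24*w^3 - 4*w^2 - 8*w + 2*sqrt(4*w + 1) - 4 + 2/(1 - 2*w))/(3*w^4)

Substitution gives 0/0 (the numerator vanishes to order 4).
Expand each term to order w^4: the coefficient of w^4 in 2·√(1 + 4w) is -20 and in 2·1/(1 - 2w) is 32.
Lower-order terms cancel with the polynomial part, so the numerator is (12)·w^4 + o(w^4), and the limit is (12)/(-3) = -4.

-4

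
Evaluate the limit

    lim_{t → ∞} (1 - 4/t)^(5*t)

e^(-20)

The base → 1 and the exponent → ∞: a 1^∞ form.
Take logarithms: (5t)·ln(1 - 4/t). Since ln(1+u) ~ u for small u, this behaves like (5t)·(-4/t) → -20.
So the limit is e^(-20).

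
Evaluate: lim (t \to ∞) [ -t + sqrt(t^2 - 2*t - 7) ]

An ∞ − ∞ form. Rationalising with the conjugate, the difference becomes (-2t - 7) / (√(t^2 - 2*t - 7) + t).
For large t the denominator behaves like 2·t, so the quotient tends to -2/2 = -1.

-1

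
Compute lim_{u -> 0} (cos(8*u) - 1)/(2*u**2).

Direct substitution gives 0/0.
Apply L'Hôpital: lim (-8*sin(8*u))/(4*u), still 0/0.
After 2 applications of L'Hôpital's rule the quotient is (-64*cos(8*u))/(4); substituting u = 0 gives -16.

-16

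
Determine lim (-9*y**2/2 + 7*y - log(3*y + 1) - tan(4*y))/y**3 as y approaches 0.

-91/3

Substitution gives 0/0; apply L'Hôpital's rule 3 times.
After differentiating numerator and denominator 3 times the quotient is (-256*tan(4*y)^2/cos(4*y)^2 - 128/cos(4*y)^4 - 54/(3*y + 1)^3)/(6); at y = 0 this is -91/3.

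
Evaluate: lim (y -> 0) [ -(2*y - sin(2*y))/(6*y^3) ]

-2/9

Direct substitution gives 0/0.
Apply L'Hôpital: lim (2 - 2*cos(2*y))/(-18*y^2), still 0/0.
Apply L'Hôpital: lim (4*sin(2*y))/(-36*y), still 0/0.
After 3 applications of L'Hôpital's rule the quotient is (8*cos(2*y))/(-36); substituting y = 0 gives -2/9.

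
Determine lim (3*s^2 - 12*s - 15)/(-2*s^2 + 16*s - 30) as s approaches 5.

At s = 5 both the top and bottom vanish — a removable singularity. Factoring out (s - 5) from each leaves (3*s + 3)/(6 - 2*s), which at s = 5 equals -9/2.

-9/2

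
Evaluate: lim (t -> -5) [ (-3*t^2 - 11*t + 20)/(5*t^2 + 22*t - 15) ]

At t = -5 both the top and bottom vanish — a removable singularity. Factoring out (t + 5) from each leaves (4 - 3*t)/(5*t - 3), which at t = -5 equals -19/28.

-19/28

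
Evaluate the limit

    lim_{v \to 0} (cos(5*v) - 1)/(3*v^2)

-25/6

Direct substitution gives 0/0.
Apply L'Hôpital: lim (-5*sin(5*v))/(6*v), still 0/0.
After 2 applications of L'Hôpital's rule the quotient is (-25*cos(5*v))/(6); substituting v = 0 gives -25/6.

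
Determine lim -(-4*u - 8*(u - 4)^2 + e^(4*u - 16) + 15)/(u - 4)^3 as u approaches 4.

Direct substitution gives 0/0.
Apply L'Hôpital: lim (-16*u + 4*e^(4*u - 16) + 60)/(-3*(u - 4)^2), still 0/0.
Apply L'Hôpital: lim (16*e^(4*u - 16) - 16)/(24 - 6*u), still 0/0.
After 3 applications of L'Hôpital's rule the quotient is (64*e^(4*u - 16))/(-6); substituting u = 4 gives -32/3.

-32/3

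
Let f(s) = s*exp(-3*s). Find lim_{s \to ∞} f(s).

0

Write as s^1/e^{3s}, an ∞/∞ form.
Exponential growth dominates any polynomial, so repeated L'Hôpital (or the standard result) gives 0.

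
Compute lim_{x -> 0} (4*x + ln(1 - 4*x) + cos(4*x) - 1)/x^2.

-16

Substitution gives 0/0 (the numerator vanishes to order 2).
Expand each term to order x^2: the coefficient of x^2 in ln(1 - 4x) is -8 and in cos(4x) is -8.
Lower-order terms cancel with the polynomial part, so the numerator is (-16)·x^2 + o(x^2), and the limit is (-16)/(1) = -16.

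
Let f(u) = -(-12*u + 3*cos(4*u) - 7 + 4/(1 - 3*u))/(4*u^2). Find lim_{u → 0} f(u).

Substitution gives 0/0 (the numerator vanishes to order 2).
Expand each term to order u^2: the coefficient of u^2 in 4·1/(1 - 3u) is 36 and in 3·cos(4u) is -24.
Lower-order terms cancel with the polynomial part, so the numerator is (12)·u^2 + o(u^2), and the limit is (12)/(-4) = -3.

-3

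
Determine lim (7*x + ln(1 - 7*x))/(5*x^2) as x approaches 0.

-49/10

Direct substitution gives 0/0.
Apply L'Hôpital: lim (7 - 7/(1 - 7*x))/(10*x), still 0/0.
After 2 applications of L'Hôpital's rule the quotient is (-49/(1 - 7*x)^2)/(10); substituting x = 0 gives -49/10.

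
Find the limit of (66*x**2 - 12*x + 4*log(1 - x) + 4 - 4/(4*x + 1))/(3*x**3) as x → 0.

764/9

Substitution gives 0/0; apply L'Hôpital's rule 3 times.
After differentiating numerator and denominator 3 times the quotient is (1536/(4*x + 1)^4 + 8/(x - 1)^3)/(18); at x = 0 this is 764/9.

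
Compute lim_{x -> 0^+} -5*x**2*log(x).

0

This is a 0·(−∞) form. Rewrite as -5·ln(x) / x^(−2) and apply L'Hôpital:
the derivative quotient is -5·(1/x) / (−2·x^(−3)) = (5/2)·x^2 → 0.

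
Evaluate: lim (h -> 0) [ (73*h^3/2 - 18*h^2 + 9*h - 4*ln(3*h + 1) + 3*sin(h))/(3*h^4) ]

Substitution gives 0/0; apply L'Hôpital's rule 4 times.
After differentiating numerator and denominator 4 times the quotient is (3*sin(h) + 1944/(3*h + 1)^4)/(72); at h = 0 this is 27.

27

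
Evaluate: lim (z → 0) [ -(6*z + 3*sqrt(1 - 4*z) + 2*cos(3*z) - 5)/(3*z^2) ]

5

Substitution gives 0/0; apply L'Hôpital's rule 2 times.
After differentiating numerator and denominator 2 times the quotient is (-18*cos(3*z) - 12/(1 - 4*z)^(3/2))/(-6); at z = 0 this is 5.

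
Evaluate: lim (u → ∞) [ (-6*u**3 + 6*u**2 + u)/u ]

-∞

The numerator has higher degree (3 > 1); the quotient behaves like (-6/(1))·u^2 for large |u|.
As u → +∞ this diverges to -∞.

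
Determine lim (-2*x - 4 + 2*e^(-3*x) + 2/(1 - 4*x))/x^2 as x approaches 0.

Substitution gives 0/0; apply L'Hôpital's rule 2 times.
After differentiating numerator and denominator 2 times the quotient is (18*e^(-3*x) - 64/(4*x - 1)^3)/(2); at x = 0 this is 41.

41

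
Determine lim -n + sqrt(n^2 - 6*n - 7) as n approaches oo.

This has the form ∞ − ∞. Multiply and divide by the conjugate √(n^2 - 6*n - 7) + n.
That gives (-6n - 7) / (√(n^2 - 6*n - 7) + n).
Divide numerator and denominator by n: the limit is -6/(2·1) = -3.

-3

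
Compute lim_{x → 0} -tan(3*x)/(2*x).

Substitution gives 0/0.
Since tan(u)/u → 1 as u → 0, tan(3x)/(3x) → 1 and the limit is 3/(-2) = -3/2.

-3/2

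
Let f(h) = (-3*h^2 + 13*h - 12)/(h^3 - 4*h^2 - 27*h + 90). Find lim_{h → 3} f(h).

Since h = 3 makes numerator and denominator zero, (h - 3) divides both.
Cancelling it gives (4 - 3*h)/(h^2 - h - 30); now plug in h = 3 to get 5/24.

5/24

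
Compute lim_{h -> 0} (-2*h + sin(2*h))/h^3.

Direct substitution gives 0/0.
Apply L'Hôpital: lim (2*cos(2*h) - 2)/(3*h^2), still 0/0.
Apply L'Hôpital: lim (-4*sin(2*h))/(6*h), still 0/0.
After 3 applications of L'Hôpital's rule the quotient is (-8*cos(2*h))/(6); substituting h = 0 gives -4/3.

-4/3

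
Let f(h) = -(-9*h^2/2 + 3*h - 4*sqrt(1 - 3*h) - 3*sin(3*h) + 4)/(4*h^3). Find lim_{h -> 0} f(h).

-81/16

Substitution gives 0/0; apply L'Hôpital's rule 3 times.
After differentiating numerator and denominator 3 times the quotient is (81*cos(3*h) + 81/(2*(1 - 3*h)^(5/2)))/(-24); at h = 0 this is -81/16.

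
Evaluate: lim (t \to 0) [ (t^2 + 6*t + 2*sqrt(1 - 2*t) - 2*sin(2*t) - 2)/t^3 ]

5/3

Substitution gives 0/0; apply L'Hôpital's rule 3 times.
After differentiating numerator and denominator 3 times the quotient is (16*cos(2*t) - 6/(1 - 2*t)^(5/2))/(6); at t = 0 this is 5/3.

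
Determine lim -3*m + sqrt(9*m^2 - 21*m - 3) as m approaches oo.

-7/2

This has the form ∞ − ∞. Multiply and divide by the conjugate √(9*m^2 - 21*m - 3) + 3m.
That gives (-21m - 3) / (√(9*m^2 - 21*m - 3) + 3m).
Divide numerator and denominator by m: the limit is -21/(2·3) = -7/2.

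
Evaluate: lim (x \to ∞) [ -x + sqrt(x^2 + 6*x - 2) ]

An ∞ − ∞ form. Rationalising with the conjugate, the difference becomes (6x - 2) / (√(x^2 + 6*x - 2) + x).
For large x the denominator behaves like 2·x, so the quotient tends to 6/2 = 3.

3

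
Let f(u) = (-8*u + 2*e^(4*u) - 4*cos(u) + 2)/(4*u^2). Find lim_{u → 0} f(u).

Substitution gives 0/0; apply L'Hôpital's rule 2 times.
After differentiating numerator and denominator 2 times the quotient is (32*e^(4*u) + 4*cos(u))/(8); at u = 0 this is 9/2.

9/2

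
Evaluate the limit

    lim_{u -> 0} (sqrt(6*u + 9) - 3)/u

A 0/0 form; rationalise with √(9 + 6u) + √9. This collapses the numerator to 6u, leaving 6/(√(9 + 6u) + √9) → 6/(2√9) = 1.

1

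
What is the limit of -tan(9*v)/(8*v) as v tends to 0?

-9/8

Substitution gives 0/0.
Since tan(u)/u → 1 as u → 0, tan(9v)/(9v) → 1 and the limit is 9/(-8) = -9/8.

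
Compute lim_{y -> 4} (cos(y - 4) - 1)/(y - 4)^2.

-1/2

Direct substitution gives 0/0.
Apply L'Hôpital: lim (-sin(y - 4))/(2*y - 8), still 0/0.
After 2 applications of L'Hôpital's rule the quotient is (-cos(y - 4))/(2); substituting y = 4 gives -1/2.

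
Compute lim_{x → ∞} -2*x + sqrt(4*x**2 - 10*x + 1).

-5/2

An ∞ − ∞ form. Rationalising with the conjugate, the difference becomes (-10x + 1) / (√(4*x^2 - 10*x + 1) + 2x).
For large x the denominator behaves like 2·2x, so the quotient tends to -10/4 = -5/2.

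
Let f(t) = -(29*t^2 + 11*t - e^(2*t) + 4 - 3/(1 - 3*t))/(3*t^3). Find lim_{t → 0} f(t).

247/9

Substitution gives 0/0 (the numerator vanishes to order 3).
Expand each term to order t^3: the coefficient of t^3 in −e^(2t) is -4/3 and in -3·1/(1 - 3t) is -81.
Lower-order terms cancel with the polynomial part, so the numerator is (-247/3)·t^3 + o(t^3), and the limit is (-247/3)/(-3) = 247/9.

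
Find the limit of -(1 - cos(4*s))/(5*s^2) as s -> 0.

Substitution gives 0/0.
Use (1 − cos u)/u² → 1/2 with u = 4s: the limit is 4²/(2·(-5)) = -8/5.

-8/5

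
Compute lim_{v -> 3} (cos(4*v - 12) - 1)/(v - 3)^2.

Direct substitution gives 0/0.
Apply L'Hôpital: lim (-4*sin(4*v - 12))/(2*v - 6), still 0/0.
After 2 applications of L'Hôpital's rule the quotient is (-16*cos(4*v - 12))/(2); substituting v = 3 gives -8.

-8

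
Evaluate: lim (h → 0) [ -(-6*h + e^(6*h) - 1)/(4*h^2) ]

-9/2

Direct substitution gives 0/0.
Apply L'Hôpital: lim (6*e^(6*h) - 6)/(-8*h), still 0/0.
After 2 applications of L'Hôpital's rule the quotient is (36*e^(6*h))/(-8); substituting h = 0 gives -9/2.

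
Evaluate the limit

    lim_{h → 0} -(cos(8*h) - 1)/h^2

Direct substitution gives 0/0.
Apply L'Hôpital: lim (-8*sin(8*h))/(-2*h), still 0/0.
After 2 applications of L'Hôpital's rule the quotient is (-64*cos(8*h))/(-2); substituting h = 0 gives 32.

32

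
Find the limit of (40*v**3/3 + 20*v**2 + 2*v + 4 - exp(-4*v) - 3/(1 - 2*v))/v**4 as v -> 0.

-176/3

Substitution gives 0/0 (the numerator vanishes to order 4).
Expand each term to order v^4: the coefficient of v^4 in -3·1/(1 - 2v) is -48 and in −e^(-4v) is -32/3.
Lower-order terms cancel with the polynomial part, so the numerator is (-176/3)·v^4 + o(v^4), and the limit is (-176/3)/(1) = -176/3.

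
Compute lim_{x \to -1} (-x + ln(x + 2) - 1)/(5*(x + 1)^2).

-1/10

Direct substitution gives 0/0.
Apply L'Hôpital: lim (-1 + 1/(x + 2))/(10*x + 10), still 0/0.
After 2 applications of L'Hôpital's rule the quotient is (-1/(x + 2)^2)/(10); substituting x = -1 gives -1/10.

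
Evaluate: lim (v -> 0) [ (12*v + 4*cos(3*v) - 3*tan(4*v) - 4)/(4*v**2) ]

Substitution gives 0/0 (the numerator vanishes to order 2).
Expand each term to order v^2: the coefficient of v^2 in 4·cos(3v) is -18 and in -3·tan(4v) is 0.
Lower-order terms cancel with the polynomial part, so the numerator is (-18)·v^2 + o(v^2), and the limit is (-18)/(4) = -9/2.

-9/2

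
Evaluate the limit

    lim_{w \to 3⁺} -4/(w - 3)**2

-∞

As w → 3⁺, (w - 3) → 0⁺, so (w - 3)^2 → 0⁺ and -4/(w - 3)^2 → -∞.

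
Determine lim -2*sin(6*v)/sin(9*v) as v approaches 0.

Substitution gives 0/0.
Divide numerator and denominator by v: sin(6v)/v → 6 and sin(9v)/v → 9, so the limit is -2·6/9 = -4/3.

-4/3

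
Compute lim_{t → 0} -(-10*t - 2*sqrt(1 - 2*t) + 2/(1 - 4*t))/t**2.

-33

Substitution gives 0/0; apply L'Hôpital's rule 2 times.
After differentiating numerator and denominator 2 times the quotient is (-64/(4*t - 1)^3 + 2/(1 - 2*t)^(3/2))/(-2); at t = 0 this is -33.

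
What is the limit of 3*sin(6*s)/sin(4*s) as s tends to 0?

Substitution gives 0/0.
Divide numerator and denominator by s: sin(6s)/s → 6 and sin(4s)/s → 4, so the limit is 3·6/4 = 9/2.

9/2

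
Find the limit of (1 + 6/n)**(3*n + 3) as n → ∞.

Let L be the limit and take ln: ln L = lim (3n + 3)·ln(1 + 6/n) = lim (3n + 3)·(6/n + O(1/n²)) = 18.
Hence L = e^(18).

e^(18)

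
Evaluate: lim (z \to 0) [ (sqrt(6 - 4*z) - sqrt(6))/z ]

-√(6)/3

A 0/0 form; rationalise with √(6 - 4z) + √6. This collapses the numerator to -4z, leaving -4/(√(6 - 4z) + √6) → -4/(2√6) = -√(6)/3.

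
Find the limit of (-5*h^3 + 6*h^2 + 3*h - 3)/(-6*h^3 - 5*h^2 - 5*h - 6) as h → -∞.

5/6

Numerator and denominator both have degree 3.
Dividing every term by h^3, all lower-order terms vanish and the limit is the ratio of leading coefficients, -5/(-6) = 5/6.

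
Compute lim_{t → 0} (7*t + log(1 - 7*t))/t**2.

Direct substitution gives 0/0.
Apply L'Hôpital: lim (7 - 7/(1 - 7*t))/(2*t), still 0/0.
After 2 applications of L'Hôpital's rule the quotient is (-49/(1 - 7*t)^2)/(2); substituting t = 0 gives -49/2.

-49/2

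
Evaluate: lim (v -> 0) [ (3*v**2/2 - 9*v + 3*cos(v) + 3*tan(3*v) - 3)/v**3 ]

Substitution gives 0/0 (the numerator vanishes to order 3).
Expand each term to order v^3: the coefficient of v^3 in 3·tan(3v) is 27 and in 3·cos(v) is 0.
Lower-order terms cancel with the polynomial part, so the numerator is (27)·v^3 + o(v^3), and the limit is (27)/(1) = 27.

27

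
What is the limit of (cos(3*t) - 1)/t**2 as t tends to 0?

Direct substitution gives 0/0.
Apply L'Hôpital: lim (-3*sin(3*t))/(2*t), still 0/0.
After 2 applications of L'Hôpital's rule the quotient is (-9*cos(3*t))/(2); substituting t = 0 gives -9/2.

-9/2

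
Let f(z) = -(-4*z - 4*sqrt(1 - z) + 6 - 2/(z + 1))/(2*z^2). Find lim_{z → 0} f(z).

Substitution gives 0/0; apply L'Hôpital's rule 2 times.
After differentiating numerator and denominator 2 times the quotient is (-4/(z + 1)^3 + (1 - z)^(-3/2))/(-4); at z = 0 this is 3/4.

3/4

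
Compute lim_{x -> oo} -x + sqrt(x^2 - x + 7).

This has the form ∞ − ∞. Multiply and divide by the conjugate √(x^2 - x + 7) + x.
That gives (-x + 7) / (√(x^2 - x + 7) + x).
Divide numerator and denominator by x: the limit is -1/(2·1) = -1/2.

-1/2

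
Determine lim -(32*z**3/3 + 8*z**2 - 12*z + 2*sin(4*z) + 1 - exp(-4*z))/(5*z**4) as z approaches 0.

32/15

Substitution gives 0/0; apply L'Hôpital's rule 4 times.
After differentiating numerator and denominator 4 times the quotient is (512*sin(4*z) - 256*e^(-4*z))/(-120); at z = 0 this is 32/15.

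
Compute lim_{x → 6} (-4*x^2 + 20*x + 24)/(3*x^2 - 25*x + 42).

Direct substitution gives 0/0, so factor. Both numerator and denominator have (x - 6) as a factor.
After cancelling, the expression reduces to (-4*x - 4)/(3*x - 7).
Substituting x = 6 gives -28/11.

-28/11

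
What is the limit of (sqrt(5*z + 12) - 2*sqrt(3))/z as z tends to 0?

Substitution gives 0/0. Multiply numerator and denominator by the conjugate √(12 + 5z) + √12.
The numerator becomes (12 + 5z) − 12 = 5z, so the expression simplifies to 5/(√(12 + 5z) + √12).
Letting z → 0 gives 5/(2√12) = 5*√(3)/12.

5*√(3)/12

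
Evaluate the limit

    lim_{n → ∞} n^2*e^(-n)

0

Write as n^2/e^{1n}, an ∞/∞ form.
Exponential growth dominates any polynomial, so repeated L'Hôpital (or the standard result) gives 0.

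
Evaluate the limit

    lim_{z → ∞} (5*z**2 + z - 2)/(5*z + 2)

∞

The numerator has higher degree (2 > 1); the quotient behaves like (5/(5))·z^1 for large |z|.
As z → +∞ this diverges to ∞.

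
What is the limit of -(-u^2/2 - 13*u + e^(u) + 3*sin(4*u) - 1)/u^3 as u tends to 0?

191/6

Substitution gives 0/0 (the numerator vanishes to order 3).
Expand each term to order u^3: the coefficient of u^3 in 3·sin(4u) is -32 and in e^(u) is 1/6.
Lower-order terms cancel with the polynomial part, so the numerator is (-191/6)·u^3 + o(u^3), and the limit is (-191/6)/(-1) = 191/6.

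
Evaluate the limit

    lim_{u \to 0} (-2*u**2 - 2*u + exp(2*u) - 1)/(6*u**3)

Direct substitution gives 0/0.
Apply L'Hôpital: lim (-4*u + 2*e^(2*u) - 2)/(18*u^2), still 0/0.
Apply L'Hôpital: lim (4*e^(2*u) - 4)/(36*u), still 0/0.
After 3 applications of L'Hôpital's rule the quotient is (8*e^(2*u))/(36); substituting u = 0 gives 2/9.

2/9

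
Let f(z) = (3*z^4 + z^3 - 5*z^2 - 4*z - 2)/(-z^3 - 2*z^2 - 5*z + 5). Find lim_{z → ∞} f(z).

The numerator has higher degree (4 > 3); the quotient behaves like (3/(-1))·z^1 for large |z|.
As z → +∞ this diverges to -∞.

-∞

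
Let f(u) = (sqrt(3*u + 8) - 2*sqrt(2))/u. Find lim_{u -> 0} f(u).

A 0/0 form; rationalise with √(8 + 3u) + √8. This collapses the numerator to 3u, leaving 3/(√(8 + 3u) + √8) → 3/(2√8) = 3*√(2)/8.

3*√(2)/8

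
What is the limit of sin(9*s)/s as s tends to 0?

Substitution gives 0/0.
Write it as (9)·sin(9s)/(9s); since sin(u)/u → 1, the limit is 9.

9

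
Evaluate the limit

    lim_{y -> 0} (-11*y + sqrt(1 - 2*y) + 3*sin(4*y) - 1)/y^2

-1/2

Substitution gives 0/0 (the numerator vanishes to order 2).
Expand each term to order y^2: the coefficient of y^2 in 3·sin(4y) is 0 and in √(1 - 2y) is -1/2.
Lower-order terms cancel with the polynomial part, so the numerator is (-1/2)·y^2 + o(y^2), and the limit is (-1/2)/(1) = -1/2.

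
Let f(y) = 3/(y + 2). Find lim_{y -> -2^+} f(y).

∞

As y → -2⁺, (y + 2) → 0⁺, so (y + 2)^1 → 0⁺ and 3/(y + 2)^1 → ∞.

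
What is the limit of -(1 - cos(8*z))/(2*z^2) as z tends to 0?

Substitution gives 0/0.
Use (1 − cos u)/u² → 1/2 with u = 8z: the limit is 8²/(2·(-2)) = -16.

-16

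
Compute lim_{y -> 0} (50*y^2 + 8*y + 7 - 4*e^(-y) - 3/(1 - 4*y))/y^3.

Substitution gives 0/0 (the numerator vanishes to order 3).
Expand each term to order y^3: the coefficient of y^3 in -3·1/(1 - 4y) is -192 and in -4·e^(-y) is 2/3.
Lower-order terms cancel with the polynomial part, so the numerator is (-574/3)·y^3 + o(y^3), and the limit is (-574/3)/(1) = -574/3.

-574/3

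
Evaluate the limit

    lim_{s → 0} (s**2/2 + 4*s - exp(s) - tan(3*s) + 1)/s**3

-55/6

Substitution gives 0/0 (the numerator vanishes to order 3).
Expand each term to order s^3: the coefficient of s^3 in −tan(3s) is -9 and in −e^(s) is -1/6.
Lower-order terms cancel with the polynomial part, so the numerator is (-55/6)·s^3 + o(s^3), and the limit is (-55/6)/(1) = -55/6.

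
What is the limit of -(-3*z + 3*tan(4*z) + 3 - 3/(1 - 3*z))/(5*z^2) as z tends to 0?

27/5

Substitution gives 0/0 (the numerator vanishes to order 2).
Expand each term to order z^2: the coefficient of z^2 in 3·tan(4z) is 0 and in -3·1/(1 - 3z) is -27.
Lower-order terms cancel with the polynomial part, so the numerator is (-27)·z^2 + o(z^2), and the limit is (-27)/(-5) = 27/5.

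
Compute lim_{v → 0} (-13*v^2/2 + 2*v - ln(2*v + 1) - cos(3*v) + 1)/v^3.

Substitution gives 0/0; apply L'Hôpital's rule 3 times.
After differentiating numerator and denominator 3 times the quotient is (-27*sin(3*v) - 16/(2*v + 1)^3)/(6); at v = 0 this is -8/3.

-8/3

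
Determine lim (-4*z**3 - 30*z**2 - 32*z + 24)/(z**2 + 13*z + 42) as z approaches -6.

-104

Since z = -6 makes numerator and denominator zero, (z + 6) divides both.
Cancelling it gives (-4*z^2 - 6*z + 4)/(z + 7); now plug in z = -6 to get -104.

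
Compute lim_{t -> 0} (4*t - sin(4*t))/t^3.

Direct substitution gives 0/0.
Apply L'Hôpital: lim (4 - 4*cos(4*t))/(3*t^2), still 0/0.
Apply L'Hôpital: lim (16*sin(4*t))/(6*t), still 0/0.
After 3 applications of L'Hôpital's rule the quotient is (64*cos(4*t))/(6); substituting t = 0 gives 32/3.

32/3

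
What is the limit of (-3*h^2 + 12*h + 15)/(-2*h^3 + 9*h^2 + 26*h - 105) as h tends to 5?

9/17

At h = 5 both the top and bottom vanish — a removable singularity. Factoring out (h - 5) from each leaves (-3*h - 3)/(-2*h^2 - h + 21), which at h = 5 equals 9/17.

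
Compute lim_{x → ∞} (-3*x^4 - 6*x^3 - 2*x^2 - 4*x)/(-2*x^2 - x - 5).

∞

The numerator has higher degree (4 > 2); the quotient behaves like (-3/(-2))·x^2 for large |x|.
As x → +∞ this diverges to ∞.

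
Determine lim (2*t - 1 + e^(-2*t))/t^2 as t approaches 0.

Direct substitution gives 0/0.
Apply L'Hôpital: lim (2 - 2*e^(-2*t))/(2*t), still 0/0.
After 2 applications of L'Hôpital's rule the quotient is (4*e^(-2*t))/(2); substituting t = 0 gives 2.

2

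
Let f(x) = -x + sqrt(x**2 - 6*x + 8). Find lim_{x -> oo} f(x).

This has the form ∞ − ∞. Multiply and divide by the conjugate √(x^2 - 6*x + 8) + x.
That gives (-6x + 8) / (√(x^2 - 6*x + 8) + x).
Divide numerator and denominator by x: the limit is -6/(2·1) = -3.

-3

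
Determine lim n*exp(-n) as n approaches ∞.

Write as n^1/e^{1n}, an ∞/∞ form.
Exponential growth dominates any polynomial, so repeated L'Hôpital (or the standard result) gives 0.

0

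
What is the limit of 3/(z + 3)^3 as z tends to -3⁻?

-∞

As z → -3⁻, (z + 3) → 0⁻, so (z + 3)^3 → 0⁻ and 3/(z + 3)^3 → -∞.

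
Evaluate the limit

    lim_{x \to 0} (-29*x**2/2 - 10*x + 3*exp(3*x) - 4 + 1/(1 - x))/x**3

Substitution gives 0/0; apply L'Hôpital's rule 3 times.
After differentiating numerator and denominator 3 times the quotient is (81*e^(3*x) + 6/(x - 1)^4)/(6); at x = 0 this is 29/2.

29/2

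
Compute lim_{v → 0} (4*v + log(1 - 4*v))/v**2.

-8

Direct substitution gives 0/0.
Apply L'Hôpital: lim (4 - 4/(1 - 4*v))/(2*v), still 0/0.
After 2 applications of L'Hôpital's rule the quotient is (-16/(1 - 4*v)^2)/(2); substituting v = 0 gives -8.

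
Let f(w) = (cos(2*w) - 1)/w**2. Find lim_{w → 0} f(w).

-2

Direct substitution gives 0/0.
Apply L'Hôpital: lim (-2*sin(2*w))/(2*w), still 0/0.
After 2 applications of L'Hôpital's rule the quotient is (-4*cos(2*w))/(2); substituting w = 0 gives -2.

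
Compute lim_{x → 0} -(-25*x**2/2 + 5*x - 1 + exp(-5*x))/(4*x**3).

Direct substitution gives 0/0.
Apply L'Hôpital: lim (-25*x + 5 - 5*e^(-5*x))/(-12*x^2), still 0/0.
Apply L'Hôpital: lim (-25 + 25*e^(-5*x))/(-24*x), still 0/0.
After 3 applications of L'Hôpital's rule the quotient is (-125*e^(-5*x))/(-24); substituting x = 0 gives 125/24.

125/24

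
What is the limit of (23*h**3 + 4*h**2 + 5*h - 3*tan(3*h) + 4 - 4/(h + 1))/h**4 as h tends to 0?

Substitution gives 0/0 (the numerator vanishes to order 4).
Expand each term to order h^4: the coefficient of h^4 in -4·1/(1 + h) is -4 and in -3·tan(3h) is 0.
Lower-order terms cancel with the polynomial part, so the numerator is (-4)·h^4 + o(h^4), and the limit is (-4)/(1) = -4.

-4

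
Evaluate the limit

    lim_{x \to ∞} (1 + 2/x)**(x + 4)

Write it as [(1 + 2/x)^x]^(1) · (1 + 2/x)^(4). The bracketed term tends to e^(2) and the second factor to 1, so the limit is e^(2).

e^(2)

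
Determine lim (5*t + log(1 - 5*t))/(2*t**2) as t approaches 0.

Direct substitution gives 0/0.
Apply L'Hôpital: lim (5 - 5/(1 - 5*t))/(4*t), still 0/0.
After 2 applications of L'Hôpital's rule the quotient is (-25/(1 - 5*t)^2)/(4); substituting t = 0 gives -25/4.

-25/4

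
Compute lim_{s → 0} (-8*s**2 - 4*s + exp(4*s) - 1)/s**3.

32/3

Direct substitution gives 0/0.
Apply L'Hôpital: lim (-16*s + 4*e^(4*s) - 4)/(3*s^2), still 0/0.
Apply L'Hôpital: lim (16*e^(4*s) - 16)/(6*s), still 0/0.
After 3 applications of L'Hôpital's rule the quotient is (64*e^(4*s))/(6); substituting s = 0 gives 32/3.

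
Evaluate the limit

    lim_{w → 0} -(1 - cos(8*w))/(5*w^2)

-32/5

Substitution gives 0/0.
Use (1 − cos u)/u² → 1/2 with u = 8w: the limit is 8²/(2·(-5)) = -32/5.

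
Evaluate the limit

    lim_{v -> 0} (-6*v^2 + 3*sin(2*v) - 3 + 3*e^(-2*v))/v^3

Substitution gives 0/0 (the numerator vanishes to order 3).
Expand each term to order v^3: the coefficient of v^3 in 3·sin(2v) is -4 and in 3·e^(-2v) is -4.
Lower-order terms cancel with the polynomial part, so the numerator is (-8)·v^3 + o(v^3), and the limit is (-8)/(1) = -8.

-8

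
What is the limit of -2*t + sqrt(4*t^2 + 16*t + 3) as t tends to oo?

This has the form ∞ − ∞. Multiply and divide by the conjugate √(4*t^2 + 16*t + 3) + 2t.
That gives (16t + 3) / (√(4*t^2 + 16*t + 3) + 2t).
Divide numerator and denominator by t: the limit is 16/(2·2) = 4.

4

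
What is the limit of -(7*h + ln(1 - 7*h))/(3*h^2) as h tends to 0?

Direct substitution gives 0/0.
Apply L'Hôpital: lim (7 - 7/(1 - 7*h))/(-6*h), still 0/0.
After 2 applications of L'Hôpital's rule the quotient is (-49/(1 - 7*h)^2)/(-6); substituting h = 0 gives 49/6.

49/6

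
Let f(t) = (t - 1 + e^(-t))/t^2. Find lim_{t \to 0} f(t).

1/2

Direct substitution gives 0/0.
Apply L'Hôpital: lim (1 - e^(-t))/(2*t), still 0/0.
After 2 applications of L'Hôpital's rule the quotient is (e^(-t))/(2); substituting t = 0 gives 1/2.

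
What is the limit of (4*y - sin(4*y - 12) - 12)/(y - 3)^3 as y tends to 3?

32/3

Direct substitution gives 0/0.
Apply L'Hôpital: lim (4 - 4*cos(4*y - 12))/(3*(y - 3)^2), still 0/0.
Apply L'Hôpital: lim (16*sin(4*y - 12))/(6*y - 18), still 0/0.
After 3 applications of L'Hôpital's rule the quotient is (64*cos(4*y - 12))/(6); substituting y = 3 gives 32/3.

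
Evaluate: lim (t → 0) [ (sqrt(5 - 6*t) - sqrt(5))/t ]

-3*√(5)/5

Substitution gives 0/0. Multiply numerator and denominator by the conjugate √(5 - 6t) + √5.
The numerator becomes (5 - 6t) − 5 = -6t, so the expression simplifies to -6/(√(5 - 6t) + √5).
Letting t → 0 gives -6/(2√5) = -3*√(5)/5.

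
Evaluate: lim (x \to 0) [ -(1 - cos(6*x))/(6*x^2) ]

-3

Substitution gives 0/0.
Use (1 − cos u)/u² → 1/2 with u = 6x: the limit is 6²/(2·(-6)) = -3.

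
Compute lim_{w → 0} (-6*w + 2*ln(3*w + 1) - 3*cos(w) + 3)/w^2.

-15/2

Substitution gives 0/0 (the numerator vanishes to order 2).
Expand each term to order w^2: the coefficient of w^2 in 2·ln(1 + 3w) is -9 and in -3·cos(w) is 3/2.
Lower-order terms cancel with the polynomial part, so the numerator is (-15/2)·w^2 + o(w^2), and the limit is (-15/2)/(1) = -15/2.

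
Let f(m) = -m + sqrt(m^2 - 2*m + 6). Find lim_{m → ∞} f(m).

-1

An ∞ − ∞ form. Rationalising with the conjugate, the difference becomes (-2m + 6) / (√(m^2 - 2*m + 6) + m).
For large m the denominator behaves like 2·m, so the quotient tends to -2/2 = -1.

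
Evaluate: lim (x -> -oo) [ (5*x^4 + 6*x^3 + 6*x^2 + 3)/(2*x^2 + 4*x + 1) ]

The numerator has higher degree (4 > 2); the quotient behaves like (5/(2))·x^2 for large |x|.
As x → −∞ this diverges to ∞.

∞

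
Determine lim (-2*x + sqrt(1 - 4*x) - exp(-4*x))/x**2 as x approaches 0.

Substitution gives 0/0 (the numerator vanishes to order 2).
Expand each term to order x^2: the coefficient of x^2 in √(1 - 4x) is -2 and in −e^(-4x) is -8.
Lower-order terms cancel with the polynomial part, so the numerator is (-10)·x^2 + o(x^2), and the limit is (-10)/(1) = -10.

-10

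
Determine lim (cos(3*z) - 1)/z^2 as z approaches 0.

-9/2

Direct substitution gives 0/0.
Apply L'Hôpital: lim (-3*sin(3*z))/(2*z), still 0/0.
After 2 applications of L'Hôpital's rule the quotient is (-9*cos(3*z))/(2); substituting z = 0 gives -9/2.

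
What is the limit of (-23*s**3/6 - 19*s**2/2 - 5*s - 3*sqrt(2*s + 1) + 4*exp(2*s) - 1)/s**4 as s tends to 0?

109/24

Substitution gives 0/0 (the numerator vanishes to order 4).
Expand each term to order s^4: the coefficient of s^4 in 4·e^(2s) is 8/3 and in -3·√(1 + 2s) is 15/8.
Lower-order terms cancel with the polynomial part, so the numerator is (109/24)·s^4 + o(s^4), and the limit is (109/24)/(1) = 109/24.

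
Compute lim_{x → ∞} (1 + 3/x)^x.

Let L be the limit and take ln: ln L = lim (x)·ln(1 + 3/x) = lim (x)·(3/x + O(1/x²)) = 3.
Hence L = e^(3).

e^(3)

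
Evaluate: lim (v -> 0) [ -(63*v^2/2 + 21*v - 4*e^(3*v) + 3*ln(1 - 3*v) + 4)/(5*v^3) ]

Substitution gives 0/0; apply L'Hôpital's rule 3 times.
After differentiating numerator and denominator 3 times the quotient is (-108*e^(3*v) + 162/(3*v - 1)^3)/(-30); at v = 0 this is 9.

9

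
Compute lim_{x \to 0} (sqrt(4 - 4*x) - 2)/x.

Substitution gives 0/0. Multiply numerator and denominator by the conjugate √(4 - 4x) + √4.
The numerator becomes (4 - 4x) − 4 = -4x, so the expression simplifies to -4/(√(4 - 4x) + √4).
Letting x → 0 gives -4/(2√4) = -1.

-1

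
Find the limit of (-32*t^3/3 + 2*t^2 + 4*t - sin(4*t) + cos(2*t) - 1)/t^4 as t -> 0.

Substitution gives 0/0 (the numerator vanishes to order 4).
Expand each term to order t^4: the coefficient of t^4 in cos(2t) is 2/3 and in −sin(4t) is 0.
Lower-order terms cancel with the polynomial part, so the numerator is (2/3)·t^4 + o(t^4), and the limit is (2/3)/(1) = 2/3.

2/3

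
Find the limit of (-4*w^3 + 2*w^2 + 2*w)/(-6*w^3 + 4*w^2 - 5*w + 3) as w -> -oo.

Numerator and denominator both have degree 3.
Dividing every term by w^3, all lower-order terms vanish and the limit is the ratio of leading coefficients, -4/(-6) = 2/3.

2/3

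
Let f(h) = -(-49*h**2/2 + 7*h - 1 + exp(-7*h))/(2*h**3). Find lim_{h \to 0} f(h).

343/12

Direct substitution gives 0/0.
Apply L'Hôpital: lim (-49*h + 7 - 7*e^(-7*h))/(-6*h^2), still 0/0.
Apply L'Hôpital: lim (-49 + 49*e^(-7*h))/(-12*h), still 0/0.
After 3 applications of L'Hôpital's rule the quotient is (-343*e^(-7*h))/(-12); substituting h = 0 gives 343/12.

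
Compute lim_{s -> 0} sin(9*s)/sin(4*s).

Substitution gives 0/0.
Divide numerator and denominator by s: sin(9s)/s → 9 and sin(4s)/s → 4, so the limit is 1·9/4 = 9/4.

9/4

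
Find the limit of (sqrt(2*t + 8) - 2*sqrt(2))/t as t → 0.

A 0/0 form; rationalise with √(8 + 2t) + √8. This collapses the numerator to 2t, leaving 2/(√(8 + 2t) + √8) → 2/(2√8) = √(2)/4.

√(2)/4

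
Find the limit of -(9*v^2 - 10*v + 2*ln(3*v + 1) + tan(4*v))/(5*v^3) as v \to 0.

-118/15

Substitution gives 0/0; apply L'Hôpital's rule 3 times.
After differentiating numerator and denominator 3 times the quotient is (384*tan(4*v)^2/cos(4*v)^2 + 128/cos(4*v)^2 + 108/(3*v + 1)^3)/(-30); at v = 0 this is -118/15.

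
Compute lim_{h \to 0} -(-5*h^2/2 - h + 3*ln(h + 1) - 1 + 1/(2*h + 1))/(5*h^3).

Substitution gives 0/0; apply L'Hôpital's rule 3 times.
After differentiating numerator and denominator 3 times the quotient is (-48/(2*h + 1)^4 + 6/(h + 1)^3)/(-30); at h = 0 this is 7/5.

7/5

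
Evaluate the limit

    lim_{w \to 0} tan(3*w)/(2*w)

3/2

Substitution gives 0/0.
Since tan(u)/u → 1 as u → 0, tan(3w)/(3w) → 1 and the limit is 3/2.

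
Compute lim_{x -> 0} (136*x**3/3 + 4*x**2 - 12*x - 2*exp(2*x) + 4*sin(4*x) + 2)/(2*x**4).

Substitution gives 0/0 (the numerator vanishes to order 4).
Expand each term to order x^4: the coefficient of x^4 in -2·e^(2x) is -4/3 and in 4·sin(4x) is 0.
Lower-order terms cancel with the polynomial part, so the numerator is (-4/3)·x^4 + o(x^4), and the limit is (-4/3)/(2) = -2/3.

-2/3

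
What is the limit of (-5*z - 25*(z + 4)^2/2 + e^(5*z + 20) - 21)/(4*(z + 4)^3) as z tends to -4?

125/24

Direct substitution gives 0/0.
Apply L'Hôpital: lim (-25*z + 5*e^(5*z + 20) - 105)/(12*(z + 4)^2), still 0/0.
Apply L'Hôpital: lim (25*e^(5*z + 20) - 25)/(24*z + 96), still 0/0.
After 3 applications of L'Hôpital's rule the quotient is (125*e^(5*z + 20))/(24); substituting z = -4 gives 125/24.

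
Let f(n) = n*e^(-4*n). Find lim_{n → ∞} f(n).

Write as n^1/e^{4n}, an ∞/∞ form.
Exponential growth dominates any polynomial, so repeated L'Hôpital (or the standard result) gives 0.

0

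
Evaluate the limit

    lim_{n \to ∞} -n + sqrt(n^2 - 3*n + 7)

This has the form ∞ − ∞. Multiply and divide by the conjugate √(n^2 - 3*n + 7) + n.
That gives (-3n + 7) / (√(n^2 - 3*n + 7) + n).
Divide numerator and denominator by n: the limit is -3/(2·1) = -3/2.

-3/2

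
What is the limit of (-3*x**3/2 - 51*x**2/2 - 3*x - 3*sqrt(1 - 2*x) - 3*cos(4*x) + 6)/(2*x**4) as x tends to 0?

-241/16

Substitution gives 0/0 (the numerator vanishes to order 4).
Expand each term to order x^4: the coefficient of x^4 in -3·cos(4x) is -32 and in -3·√(1 - 2x) is 15/8.
Lower-order terms cancel with the polynomial part, so the numerator is (-241/8)·x^4 + o(x^4), and the limit is (-241/8)/(2) = -241/16.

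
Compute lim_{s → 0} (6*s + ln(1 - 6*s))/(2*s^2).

-9

Direct substitution gives 0/0.
Apply L'Hôpital: lim (6 - 6/(1 - 6*s))/(4*s), still 0/0.
After 2 applications of L'Hôpital's rule the quotient is (-36/(1 - 6*s)^2)/(4); substituting s = 0 gives -9.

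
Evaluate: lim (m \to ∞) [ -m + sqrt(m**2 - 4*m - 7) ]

-2

This has the form ∞ − ∞. Multiply and divide by the conjugate √(m^2 - 4*m - 7) + m.
That gives (-4m - 7) / (√(m^2 - 4*m - 7) + m).
Divide numerator and denominator by m: the limit is -4/(2·1) = -2.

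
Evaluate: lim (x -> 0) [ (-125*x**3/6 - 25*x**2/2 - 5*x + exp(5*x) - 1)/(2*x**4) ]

Direct substitution gives 0/0.
Apply L'Hôpital: lim (-125*x^2/2 - 25*x + 5*e^(5*x) - 5)/(8*x^3), still 0/0.
Apply L'Hôpital: lim (-125*x + 25*e^(5*x) - 25)/(24*x^2), still 0/0.
Apply L'Hôpital: lim (125*e^(5*x) - 125)/(48*x), still 0/0.
After 4 applications of L'Hôpital's rule the quotient is (625*e^(5*x))/(48); substituting x = 0 gives 625/48.

625/48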